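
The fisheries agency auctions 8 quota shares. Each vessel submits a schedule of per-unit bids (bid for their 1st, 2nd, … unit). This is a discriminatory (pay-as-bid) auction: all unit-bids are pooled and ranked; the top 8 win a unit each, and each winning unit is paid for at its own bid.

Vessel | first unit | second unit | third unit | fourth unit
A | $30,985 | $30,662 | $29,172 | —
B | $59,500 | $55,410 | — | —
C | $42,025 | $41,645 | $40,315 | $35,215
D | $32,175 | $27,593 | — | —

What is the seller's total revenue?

Total revenue: $337,270

Pooled unit-bids ranked (top 8): 59,500 (B-1), 55,410 (B-2), 42,025 (C-1), 41,645 (C-2), 40,315 (C-3), 35,215 (C-4), 32,175 (D-1), 30,985 (A-1)
Next rejected bid: $30,662 (not a price — pay-as-bid).
Each winning unit pays its own bid.
Revenue = 59,500 + 55,410 + 42,025 + 41,645 + 40,315 + 35,215 + 32,175 + 30,985 = $337,270.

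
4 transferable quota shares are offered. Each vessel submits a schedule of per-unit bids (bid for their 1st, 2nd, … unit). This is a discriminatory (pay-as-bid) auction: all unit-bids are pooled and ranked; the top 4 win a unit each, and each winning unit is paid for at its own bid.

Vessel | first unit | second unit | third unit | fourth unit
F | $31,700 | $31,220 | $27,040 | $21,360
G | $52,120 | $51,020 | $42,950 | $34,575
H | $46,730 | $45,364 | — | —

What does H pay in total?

Pooled unit-bids ranked (top 4): 52,120 (G-1), 51,020 (G-2), 46,730 (H-1), 45,364 (H-2)
Next rejected bid: $42,950 (not a price — pay-as-bid).
H's winning unit-bids: 46,730 + 45,364 = $92,094.

H pays $92,094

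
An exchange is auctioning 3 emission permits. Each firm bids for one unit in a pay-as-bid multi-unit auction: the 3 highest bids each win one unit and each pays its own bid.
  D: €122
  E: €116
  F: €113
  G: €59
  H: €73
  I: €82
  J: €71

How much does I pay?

I pays €0

Bids ranked high→low: 122 (D), 116 (E), 113 (F), 82 (I), 73 (H), …
Winners (3 units): D, E, F.
I does not win → €0.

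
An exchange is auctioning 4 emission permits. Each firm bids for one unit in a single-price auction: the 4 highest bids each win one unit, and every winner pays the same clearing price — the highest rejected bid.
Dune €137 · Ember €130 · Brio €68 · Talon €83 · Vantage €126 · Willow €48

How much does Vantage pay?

Vantage pays €68

Ordering the bids: 137 (Dune), 130 (Ember), 126 (Vantage), 83 (Talon), 68 (Brio), 48 (Willow)
Winners (4 units): Dune, Ember, Vantage, Talon.
First losing bid is Brio's €68, which sets the uniform price.
Vantage wins → pays €68.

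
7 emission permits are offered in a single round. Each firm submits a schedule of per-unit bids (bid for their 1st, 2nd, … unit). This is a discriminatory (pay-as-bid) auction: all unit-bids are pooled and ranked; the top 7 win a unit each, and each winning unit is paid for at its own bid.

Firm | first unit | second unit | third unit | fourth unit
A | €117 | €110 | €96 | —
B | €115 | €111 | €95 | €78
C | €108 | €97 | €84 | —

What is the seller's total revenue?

All unit-bids, highest first — top 7: 117 (A-1), 115 (B-1), 111 (B-2), 110 (A-2), 108 (C-1), 97 (C-2), 96 (A-3)
Next rejected bid: €95 (not a price — pay-as-bid).
Each winning unit pays its own bid.
Revenue = 117 + 115 + 111 + 110 + 108 + 97 + 96 = €754.

Total revenue: €754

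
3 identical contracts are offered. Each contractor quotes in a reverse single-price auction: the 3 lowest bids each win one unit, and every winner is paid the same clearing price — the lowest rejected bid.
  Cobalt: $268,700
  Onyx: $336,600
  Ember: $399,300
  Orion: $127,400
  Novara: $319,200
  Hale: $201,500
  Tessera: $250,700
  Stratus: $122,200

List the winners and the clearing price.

Stratus, Orion, Hale; each is paid $250,700

Bids ranked low→high: 122,200 (Stratus), 127,400 (Orion), 201,500 (Hale), 250,700 (Tessera), 268,700 (Cobalt), …
Winners (3 units): Stratus, Orion, Hale.
Clearing price = lowest rejected bid = $250,700.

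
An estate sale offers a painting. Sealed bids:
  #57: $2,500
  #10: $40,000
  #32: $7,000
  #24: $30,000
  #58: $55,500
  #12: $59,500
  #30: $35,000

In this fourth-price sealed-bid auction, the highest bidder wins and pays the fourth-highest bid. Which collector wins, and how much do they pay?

#12 pays $35,000

Rule: the highest bidder wins and pays the fourth-highest bid.
Sorting bids: 59,500 (#12) > 55,500 (#58) > 40,000 (#10) > 35,000 (#30) > 30,000 (#24) > 7,000 (#32) > …
#12 is highest; pays the fourth-highest bid, $35,000.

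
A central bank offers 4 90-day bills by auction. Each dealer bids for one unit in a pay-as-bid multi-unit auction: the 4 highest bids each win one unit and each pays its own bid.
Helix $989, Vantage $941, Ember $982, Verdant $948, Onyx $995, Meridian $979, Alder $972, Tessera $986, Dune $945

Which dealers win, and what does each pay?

Onyx $995, Helix $989, Tessera $986, Ember $982

Sorting: 995 (Onyx), 989 (Helix), 986 (Tessera), 982 (Ember), 979 (Meridian), 972 (Alder), …
Top 4: Onyx, Helix, Tessera, Ember.
Each winner pays its own bid: Onyx $995, Helix $989, Tessera $986, Ember $982.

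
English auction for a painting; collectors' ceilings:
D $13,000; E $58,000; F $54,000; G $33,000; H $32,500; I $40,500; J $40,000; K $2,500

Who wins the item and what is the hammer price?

E wins at $54,000

Limits in order: 58,000 (E) > 54,000 (F) > 40,500 (I) > 40,000 (J) > 33,000 (G) > 32,500 (H) > …
Bidding ends when F exits at $54,000; E takes it.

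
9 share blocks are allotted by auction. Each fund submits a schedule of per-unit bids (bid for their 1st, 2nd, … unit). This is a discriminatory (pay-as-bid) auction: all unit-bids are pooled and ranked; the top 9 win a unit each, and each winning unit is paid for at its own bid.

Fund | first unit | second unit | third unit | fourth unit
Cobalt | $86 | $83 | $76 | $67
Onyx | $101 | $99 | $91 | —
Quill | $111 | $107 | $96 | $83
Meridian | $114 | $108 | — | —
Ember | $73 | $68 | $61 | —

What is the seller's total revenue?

All unit-bids, highest first — top 9: 114 (Meridian-1), 111 (Quill-1), 108 (Meridian-2), 107 (Quill-2), 101 (Onyx-1), 99 (Onyx-2), 96 (Quill-3), 91 (Onyx-3), 86 (Cobalt-1)
Next rejected bid: $83 (not a price — pay-as-bid).
Each winning unit pays its own bid.
Revenue = 114 + 111 + 108 + 107 + 101 + 99 + 96 + 91 + 86 = $913.

Total revenue: $913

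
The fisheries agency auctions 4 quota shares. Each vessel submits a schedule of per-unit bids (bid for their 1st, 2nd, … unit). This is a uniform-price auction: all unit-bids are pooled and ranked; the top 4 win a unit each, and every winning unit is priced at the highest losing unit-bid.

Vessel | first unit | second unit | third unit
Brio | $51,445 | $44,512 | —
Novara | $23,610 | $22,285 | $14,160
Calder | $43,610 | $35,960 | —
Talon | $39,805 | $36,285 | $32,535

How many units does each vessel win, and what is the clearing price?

Merging the schedules and taking the best 4: 51,445 (Brio-1), 44,512 (Brio-2), 43,610 (Calder-1), 39,805 (Talon-1)
First bid not allocated: $36,285.
Allocation: Brio 2, Calder 1, Talon 1.

Brio 2, Calder 1, Talon 1; clearing price $36,285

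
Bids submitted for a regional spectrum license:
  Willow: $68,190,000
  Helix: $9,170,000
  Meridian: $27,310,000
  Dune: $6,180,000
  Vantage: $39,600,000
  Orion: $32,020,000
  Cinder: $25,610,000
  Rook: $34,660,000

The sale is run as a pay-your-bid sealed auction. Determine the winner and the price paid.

Willow pays $68,190,000

Bids in order: 68,190,000 (Willow) > 39,600,000 (Vantage) > 34,660,000 (Rook) > 32,020,000 (Orion) > 27,310,000 (Meridian) > 25,610,000 (Cinder) > …
Willow is highest → pays own bid, $68,190,000.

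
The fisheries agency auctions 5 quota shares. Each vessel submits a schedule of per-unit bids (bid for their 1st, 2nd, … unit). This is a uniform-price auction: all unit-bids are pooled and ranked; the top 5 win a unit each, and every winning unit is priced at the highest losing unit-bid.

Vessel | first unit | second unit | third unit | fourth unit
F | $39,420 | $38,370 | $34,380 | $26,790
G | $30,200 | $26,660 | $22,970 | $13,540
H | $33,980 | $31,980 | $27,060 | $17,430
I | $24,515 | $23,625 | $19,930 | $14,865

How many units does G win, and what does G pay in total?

Pooled unit-bids ranked (top 5): 39,420 (F-1), 38,370 (F-2), 34,380 (F-3), 33,980 (H-1), 31,980 (H-2)
First bid not allocated: $30,200.
G wins 0 unit(s) at $30,200 each.

G: 0 units, pays $0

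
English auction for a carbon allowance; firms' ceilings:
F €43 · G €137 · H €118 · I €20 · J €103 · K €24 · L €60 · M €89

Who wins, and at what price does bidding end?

G wins at €118

Limits in order: 137 (G) > 118 (H) > 103 (J) > 89 (M) > 60 (L) > 43 (F) > …
Bidding ends when H exits at €118; G takes it.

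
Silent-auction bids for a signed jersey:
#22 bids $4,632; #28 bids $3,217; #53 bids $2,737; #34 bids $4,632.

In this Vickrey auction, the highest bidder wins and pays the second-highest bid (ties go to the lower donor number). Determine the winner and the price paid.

#22 pays $4,632

Bids in order: 4,632 (#22) > 4,632 (#34) > 3,217 (#28) > 2,737 (#53)
#22 and #34 tie at $4,632; tie-break gives it to #22.
#22 wins with the highest bid; price is set by the runner-up at $4,632.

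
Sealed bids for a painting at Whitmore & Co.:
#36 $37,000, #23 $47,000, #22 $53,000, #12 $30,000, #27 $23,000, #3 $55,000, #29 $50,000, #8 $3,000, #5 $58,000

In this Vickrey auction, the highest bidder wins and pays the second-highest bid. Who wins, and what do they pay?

Bids ranked: 58,000 (#5) > 55,000 (#3) > 53,000 (#22) > 50,000 (#29) > 47,000 (#23) > 37,000 (#36) > …
#5 is highest; pays the second-highest bid, $55,000.

#5 pays $55,000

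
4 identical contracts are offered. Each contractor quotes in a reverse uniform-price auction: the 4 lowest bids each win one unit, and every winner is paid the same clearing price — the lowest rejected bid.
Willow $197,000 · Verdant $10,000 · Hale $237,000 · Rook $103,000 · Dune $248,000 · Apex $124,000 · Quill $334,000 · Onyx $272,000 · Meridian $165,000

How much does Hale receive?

Hale is paid $0

Ordering the bids: 10,000 (Verdant), 103,000 (Rook), 124,000 (Apex), 165,000 (Meridian), 197,000 (Willow), 237,000 (Hale), …
The 4 lowest are Verdant, Rook, Apex, Meridian.
Lowest unsuccessful bid: $197,000 → clearing price.
Hale does not win → is paid $0.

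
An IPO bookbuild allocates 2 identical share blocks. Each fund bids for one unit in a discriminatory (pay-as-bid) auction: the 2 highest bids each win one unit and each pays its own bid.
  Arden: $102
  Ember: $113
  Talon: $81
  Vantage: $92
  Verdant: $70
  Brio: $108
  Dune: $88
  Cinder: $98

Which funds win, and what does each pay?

Ember $113, Brio $108

Sorting: 113 (Ember), 108 (Brio), 102 (Arden), 98 (Cinder), …
The 2 highest are Ember, Brio.
Each winner pays its own bid: Ember $113, Brio $108.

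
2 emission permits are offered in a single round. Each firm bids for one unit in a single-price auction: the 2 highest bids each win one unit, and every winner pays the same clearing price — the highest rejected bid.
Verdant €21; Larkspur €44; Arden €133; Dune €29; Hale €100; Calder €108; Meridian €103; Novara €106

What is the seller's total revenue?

Ordering the bids: 133 (Arden), 108 (Calder), 106 (Novara), 103 (Meridian), …
Top 2: Arden, Calder.
Highest unsuccessful bid: €106 → clearing price.
Total revenue = 2 × €106 = €212.

Total revenue: €212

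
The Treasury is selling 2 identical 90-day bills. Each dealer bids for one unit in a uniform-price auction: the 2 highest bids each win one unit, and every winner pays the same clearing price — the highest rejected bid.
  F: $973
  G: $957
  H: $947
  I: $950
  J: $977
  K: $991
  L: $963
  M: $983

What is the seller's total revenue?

Total revenue: $1,954

Sorting: 991 (K), 983 (M), 977 (J), 973 (F), …
The 2 highest are K, M.
Clearing price = highest rejected bid = $977.
Total revenue = 2 × $977 = $1,954.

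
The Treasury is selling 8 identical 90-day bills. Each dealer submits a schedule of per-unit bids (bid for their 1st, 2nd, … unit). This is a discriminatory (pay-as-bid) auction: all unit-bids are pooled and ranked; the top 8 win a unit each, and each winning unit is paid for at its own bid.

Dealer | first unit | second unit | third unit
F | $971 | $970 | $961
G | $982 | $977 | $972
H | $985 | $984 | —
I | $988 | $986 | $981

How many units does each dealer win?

Merging the schedules and taking the best 8: 988 (I-1), 986 (I-2), 985 (H-1), 984 (H-2), 982 (G-1), 981 (I-3), 977 (G-2), 972 (G-3)
Next rejected bid: $971 (not a price — pay-as-bid).
Allocation: G 3, H 2, I 3.

G 3, H 2, I 3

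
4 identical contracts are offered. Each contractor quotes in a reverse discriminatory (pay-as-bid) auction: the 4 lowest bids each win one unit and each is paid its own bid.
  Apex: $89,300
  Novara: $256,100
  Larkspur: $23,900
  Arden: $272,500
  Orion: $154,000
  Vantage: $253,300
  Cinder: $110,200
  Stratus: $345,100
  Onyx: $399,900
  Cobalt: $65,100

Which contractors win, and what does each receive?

Larkspur $23,900, Cobalt $65,100, Apex $89,300, Cinder $110,200

Bids ranked low→high: 23,900 (Larkspur), 65,100 (Cobalt), 89,300 (Apex), 110,200 (Cinder), 154,000 (Orion), 253,300 (Vantage), …
Winners (4 units): Larkspur, Cobalt, Apex, Cinder.
Each winner is paid its own bid: Larkspur $23,900, Cobalt $65,100, Apex $89,300, Cinder $110,200.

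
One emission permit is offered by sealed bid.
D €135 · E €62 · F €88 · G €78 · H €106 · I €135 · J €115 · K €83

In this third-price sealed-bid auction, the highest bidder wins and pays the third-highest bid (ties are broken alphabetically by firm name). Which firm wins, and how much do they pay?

Bids in order: 135 (D) > 135 (I) > 115 (J) > 106 (H) > 88 (F) > 83 (K) > …
D and I tie at €135; tie-break gives it to D.
D wins; payment is bid #3 in the ranking = €115.

D pays €115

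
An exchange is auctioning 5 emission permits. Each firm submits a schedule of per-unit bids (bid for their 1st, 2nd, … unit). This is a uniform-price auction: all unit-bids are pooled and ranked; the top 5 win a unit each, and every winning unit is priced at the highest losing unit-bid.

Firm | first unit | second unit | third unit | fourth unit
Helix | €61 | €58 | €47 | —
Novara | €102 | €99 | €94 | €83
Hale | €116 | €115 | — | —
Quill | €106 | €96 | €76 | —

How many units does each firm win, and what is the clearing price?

All unit-bids, highest first — top 5: 116 (Hale-1), 115 (Hale-2), 106 (Quill-1), 102 (Novara-1), 99 (Novara-2)
The (k+1)-th unit-bid is €96.
Allocation: Hale 2, Novara 2, Quill 1.

Hale 2, Novara 2, Quill 1; clearing price €96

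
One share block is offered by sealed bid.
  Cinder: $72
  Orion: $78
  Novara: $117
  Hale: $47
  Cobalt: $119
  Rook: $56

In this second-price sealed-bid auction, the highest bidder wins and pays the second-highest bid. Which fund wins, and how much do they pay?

Cobalt pays $117

Sorting bids: 119 (Cobalt) > 117 (Novara) > 78 (Orion) > 72 (Cinder) > 56 (Rook) > 47 (Hale)
Cobalt wins with the highest bid; price is set by the runner-up at $117.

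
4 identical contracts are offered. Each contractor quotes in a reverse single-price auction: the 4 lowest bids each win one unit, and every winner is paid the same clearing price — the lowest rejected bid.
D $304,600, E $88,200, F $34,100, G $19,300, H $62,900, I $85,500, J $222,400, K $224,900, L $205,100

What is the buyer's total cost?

Total cost: $352,800

Bids ranked low→high: 19,300 (G), 34,100 (F), 62,900 (H), 85,500 (I), 88,200 (E), 205,100 (L), …
Lowest 4: G, F, H, I.
First losing bid is E's $88,200, which sets the uniform price.
Total cost = 4 × $88,200 = $352,800.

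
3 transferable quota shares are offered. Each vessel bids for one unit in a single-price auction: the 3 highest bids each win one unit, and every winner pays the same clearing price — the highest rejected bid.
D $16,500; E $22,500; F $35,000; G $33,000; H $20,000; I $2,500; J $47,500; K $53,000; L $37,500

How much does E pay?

Ordering the bids: 53,000 (K), 47,500 (J), 37,500 (L), 35,000 (F), 33,000 (G), …
Top 3: K, J, L.
First losing bid is F's $35,000, which sets the uniform price.
E does not win → pays $0.

E pays $0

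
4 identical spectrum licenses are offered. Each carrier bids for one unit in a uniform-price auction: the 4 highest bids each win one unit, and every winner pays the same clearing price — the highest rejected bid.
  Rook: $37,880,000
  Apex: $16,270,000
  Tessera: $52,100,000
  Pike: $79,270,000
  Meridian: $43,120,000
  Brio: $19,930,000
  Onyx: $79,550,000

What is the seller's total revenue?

Total revenue: $151,520,000

Ordering the bids: 79,550,000 (Onyx), 79,270,000 (Pike), 52,100,000 (Tessera), 43,120,000 (Meridian), 37,880,000 (Rook), 19,930,000 (Brio), …
Winners (4 units): Onyx, Pike, Tessera, Meridian.
First losing bid is Rook's $37,880,000, which sets the uniform price.
Total revenue = 4 × $37,880,000 = $151,520,000.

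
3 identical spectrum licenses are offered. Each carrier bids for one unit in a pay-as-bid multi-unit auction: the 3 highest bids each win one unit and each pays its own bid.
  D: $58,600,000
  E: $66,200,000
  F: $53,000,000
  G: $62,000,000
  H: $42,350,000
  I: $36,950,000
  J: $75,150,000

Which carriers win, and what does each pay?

Bids ranked high→low: 75,150,000 (J), 66,200,000 (E), 62,000,000 (G), 58,600,000 (D), 53,000,000 (F), …
Winners (3 units): J, E, G.
Each winner pays its own bid: J $75,150,000, E $66,200,000, G $62,000,000.

J $75,150,000, E $66,200,000, G $62,000,000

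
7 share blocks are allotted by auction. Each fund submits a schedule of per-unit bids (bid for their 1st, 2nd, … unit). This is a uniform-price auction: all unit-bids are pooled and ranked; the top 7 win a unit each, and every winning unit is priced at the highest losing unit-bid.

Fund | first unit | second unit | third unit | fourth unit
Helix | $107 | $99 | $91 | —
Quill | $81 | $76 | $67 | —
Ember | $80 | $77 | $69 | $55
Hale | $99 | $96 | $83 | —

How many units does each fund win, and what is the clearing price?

Hale 3, Helix 3, Quill 1; clearing price $80

Pooled unit-bids ranked (top 7): 107 (Helix-1), 99 (Helix-2), 99 (Hale-1), 96 (Hale-2), 91 (Helix-3), 83 (Hale-3), 81 (Quill-1)
Highest rejected unit-bid = $80.
Allocation: Hale 3, Helix 3, Quill 1.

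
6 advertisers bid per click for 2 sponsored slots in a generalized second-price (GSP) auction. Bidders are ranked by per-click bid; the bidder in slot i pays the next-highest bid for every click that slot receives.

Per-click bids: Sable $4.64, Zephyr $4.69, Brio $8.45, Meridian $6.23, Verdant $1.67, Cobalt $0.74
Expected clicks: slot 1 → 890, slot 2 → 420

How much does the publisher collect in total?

Sorting advertisers: $8.45 (Brio) > $6.23 (Meridian) > $4.69 (Zephyr) > …
Slot 1: Brio pays $6.23 × 890 = $5544.70
Slot 2: Meridian pays $4.69 × 420 = $1969.80
Total = $7514.50

Total revenue: $7514.50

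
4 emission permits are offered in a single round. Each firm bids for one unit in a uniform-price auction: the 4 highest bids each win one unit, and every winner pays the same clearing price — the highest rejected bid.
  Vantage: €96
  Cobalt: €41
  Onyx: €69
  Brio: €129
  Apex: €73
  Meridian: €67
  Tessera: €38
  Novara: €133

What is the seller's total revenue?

Bids ranked high→low: 133 (Novara), 129 (Brio), 96 (Vantage), 73 (Apex), 69 (Onyx), 67 (Meridian), …
The 4 highest are Novara, Brio, Vantage, Apex.
Clearing price = highest rejected bid = €69.
Total revenue = 4 × €69 = €276.

Total revenue: €276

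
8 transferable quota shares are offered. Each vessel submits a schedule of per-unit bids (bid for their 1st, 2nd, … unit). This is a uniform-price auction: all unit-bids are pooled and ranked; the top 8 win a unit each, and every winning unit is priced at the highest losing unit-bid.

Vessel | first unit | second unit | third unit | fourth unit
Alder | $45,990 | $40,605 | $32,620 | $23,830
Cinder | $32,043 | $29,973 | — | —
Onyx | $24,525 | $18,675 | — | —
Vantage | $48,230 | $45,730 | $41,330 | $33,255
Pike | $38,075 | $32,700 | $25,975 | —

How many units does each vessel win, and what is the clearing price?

Alder 2, Pike 2, Vantage 4; clearing price $32,620

Pooled unit-bids ranked (top 8): 48,230 (Vantage-1), 45,990 (Alder-1), 45,730 (Vantage-2), 41,330 (Vantage-3), 40,605 (Alder-2), 38,075 (Pike-1), 33,255 (Vantage-4), 32,700 (Pike-2)
Highest rejected unit-bid = $32,620.
Allocation: Alder 2, Pike 2, Vantage 4.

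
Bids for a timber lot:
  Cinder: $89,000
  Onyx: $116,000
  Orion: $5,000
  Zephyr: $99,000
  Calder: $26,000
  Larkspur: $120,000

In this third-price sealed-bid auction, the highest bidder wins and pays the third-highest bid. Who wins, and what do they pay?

Bids ranked: 120,000 (Larkspur) > 116,000 (Onyx) > 99,000 (Zephyr) > 89,000 (Cinder) > 26,000 (Calder) > 5,000 (Orion)
Larkspur is highest; pays the third-highest bid, $99,000.

Larkspur pays $99,000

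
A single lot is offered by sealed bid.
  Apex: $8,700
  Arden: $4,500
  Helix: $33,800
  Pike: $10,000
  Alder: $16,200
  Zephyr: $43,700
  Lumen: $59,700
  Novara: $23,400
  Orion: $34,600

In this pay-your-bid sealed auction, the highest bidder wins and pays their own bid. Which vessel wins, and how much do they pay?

Lumen pays $59,700

Pay-your-bid sealed auction: the highest bidder wins and pays their own bid.
Bids ranked: 59,700 (Lumen) > 43,700 (Zephyr) > 34,600 (Orion) > 33,800 (Helix) > 23,400 (Novara) > 16,200 (Alder) > …
Lumen has the highest bid and pays exactly that: $59,700.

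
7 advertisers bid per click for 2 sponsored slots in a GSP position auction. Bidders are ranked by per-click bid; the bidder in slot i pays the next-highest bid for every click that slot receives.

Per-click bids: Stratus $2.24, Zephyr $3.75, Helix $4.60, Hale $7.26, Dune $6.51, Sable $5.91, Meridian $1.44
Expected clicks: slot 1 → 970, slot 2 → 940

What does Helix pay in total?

Helix pays $0.00

Sorting advertisers: $7.26 (Hale) > $6.51 (Dune) > $5.91 (Sable) > …
Helix ranks below slot 2 → no slot, pays nothing.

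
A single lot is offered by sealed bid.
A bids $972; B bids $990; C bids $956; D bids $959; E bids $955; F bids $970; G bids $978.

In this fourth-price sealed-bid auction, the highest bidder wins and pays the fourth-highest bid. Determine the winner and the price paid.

Bids ranked: 990 (B) > 978 (G) > 972 (A) > 970 (F) > 959 (D) > 956 (C) > …
B is highest; pays the fourth-highest bid, $970.

B pays $970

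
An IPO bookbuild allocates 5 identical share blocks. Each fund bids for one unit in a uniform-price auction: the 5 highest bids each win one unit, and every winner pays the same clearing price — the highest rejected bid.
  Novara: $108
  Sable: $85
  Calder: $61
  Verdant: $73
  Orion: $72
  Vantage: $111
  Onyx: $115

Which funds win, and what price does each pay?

Ordering the bids: 115 (Onyx), 111 (Vantage), 108 (Novara), 85 (Sable), 73 (Verdant), 72 (Orion), 61 (Calder)
The 5 highest are Onyx, Vantage, Novara, Sable, Verdant.
Clearing price = highest rejected bid = $72.

Onyx, Vantage, Novara, Sable, Verdant; each pays $72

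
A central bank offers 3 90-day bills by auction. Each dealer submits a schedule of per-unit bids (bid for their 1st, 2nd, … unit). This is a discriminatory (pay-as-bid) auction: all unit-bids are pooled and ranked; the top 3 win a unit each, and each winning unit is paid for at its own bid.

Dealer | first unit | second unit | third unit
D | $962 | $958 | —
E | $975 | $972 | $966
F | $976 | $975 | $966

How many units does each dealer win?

E 1, F 2

Merging the schedules and taking the best 3: 976 (F-1), 975 (E-1), 975 (F-2)
Next rejected bid: $972 (not a price — pay-as-bid).
Allocation: E 1, F 2.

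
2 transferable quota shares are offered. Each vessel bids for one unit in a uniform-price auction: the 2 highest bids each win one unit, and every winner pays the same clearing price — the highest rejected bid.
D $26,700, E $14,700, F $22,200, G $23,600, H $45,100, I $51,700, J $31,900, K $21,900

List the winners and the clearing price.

Bids ranked high→low: 51,700 (I), 45,100 (H), 31,900 (J), 26,700 (D), …
Winners (2 units): I, H.
Highest unsuccessful bid: $31,900 → clearing price.

I, H; each pays $31,900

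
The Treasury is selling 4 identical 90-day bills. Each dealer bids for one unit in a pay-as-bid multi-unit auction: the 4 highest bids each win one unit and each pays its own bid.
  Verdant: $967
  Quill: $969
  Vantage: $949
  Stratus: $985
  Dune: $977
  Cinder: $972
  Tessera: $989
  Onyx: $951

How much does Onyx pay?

Bids ranked high→low: 989 (Tessera), 985 (Stratus), 977 (Dune), 972 (Cinder), 969 (Quill), 967 (Verdant), …
Top 4: Tessera, Stratus, Dune, Cinder.
Onyx does not win → $0.

Onyx pays $0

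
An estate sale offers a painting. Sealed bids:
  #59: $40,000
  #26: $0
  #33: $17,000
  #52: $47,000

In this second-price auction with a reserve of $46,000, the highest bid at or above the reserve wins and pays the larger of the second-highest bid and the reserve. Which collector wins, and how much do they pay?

#52 pays $46,000

Bids in order: 47,000 (#52) > 40,000 (#59) > 17,000 (#33) > 0 (#26)
#52 has the top bid at or above the reserve ($47,000).
max(second-highest $40,000, reserve $46,000) = $46,000.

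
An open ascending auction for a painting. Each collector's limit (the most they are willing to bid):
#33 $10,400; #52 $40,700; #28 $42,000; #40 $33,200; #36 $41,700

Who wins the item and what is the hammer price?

Sorting limits: 42,000 (#28) > 41,700 (#36) > 40,700 (#52) > 33,200 (#40) > 10,400 (#33)
#36 is the last rival to drop out, at $41,700; #28 remains and wins at that price.

#28 wins at $41,700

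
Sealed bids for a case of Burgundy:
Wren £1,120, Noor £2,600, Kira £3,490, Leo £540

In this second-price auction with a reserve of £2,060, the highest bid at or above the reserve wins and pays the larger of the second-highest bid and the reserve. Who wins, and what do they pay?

Second-price auction with a reserve of £2,060: the highest bid at or above the reserve wins and pays the larger of the second-highest bid and the reserve.
Bids ranked: 3,490 (Kira) > 2,600 (Noor) > 1,120 (Wren) > 540 (Leo)
Highest eligible bid: Kira at £3,490.
Second-highest bid £2,600 exceeds the reserve £2,060 → payment £2,600.

Kira pays £2,600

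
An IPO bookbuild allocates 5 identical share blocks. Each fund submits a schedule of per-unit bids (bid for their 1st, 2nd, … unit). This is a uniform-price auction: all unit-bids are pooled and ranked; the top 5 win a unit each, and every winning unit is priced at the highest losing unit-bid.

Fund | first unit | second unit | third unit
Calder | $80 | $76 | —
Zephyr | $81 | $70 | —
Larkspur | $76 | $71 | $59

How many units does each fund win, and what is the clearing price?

Merging the schedules and taking the best 5: 81 (Zephyr-1), 80 (Calder-1), 76 (Calder-2), 76 (Larkspur-1), 71 (Larkspur-2)
The (k+1)-th unit-bid is $70.
Allocation: Calder 2, Larkspur 2, Zephyr 1.

Calder 2, Larkspur 2, Zephyr 1; clearing price $70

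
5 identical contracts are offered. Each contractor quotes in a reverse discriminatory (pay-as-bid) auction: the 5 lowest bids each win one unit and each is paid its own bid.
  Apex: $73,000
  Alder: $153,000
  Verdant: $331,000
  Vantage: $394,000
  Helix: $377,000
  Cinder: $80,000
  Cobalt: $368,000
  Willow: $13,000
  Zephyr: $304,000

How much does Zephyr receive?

Ordering the bids: 13,000 (Willow), 73,000 (Apex), 80,000 (Cinder), 153,000 (Alder), 304,000 (Zephyr), 331,000 (Verdant), 368,000 (Cobalt), …
Lowest 5: Willow, Apex, Cinder, Alder, Zephyr.
Zephyr wins → own bid $304,000.

Zephyr is paid $304,000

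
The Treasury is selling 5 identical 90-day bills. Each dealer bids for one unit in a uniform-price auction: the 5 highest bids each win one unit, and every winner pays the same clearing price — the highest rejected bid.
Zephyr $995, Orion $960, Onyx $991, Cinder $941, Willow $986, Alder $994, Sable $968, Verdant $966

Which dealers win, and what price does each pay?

Zephyr, Alder, Onyx, Willow, Sable; each pays $966

Sorting: 995 (Zephyr), 994 (Alder), 991 (Onyx), 986 (Willow), 968 (Sable), 966 (Verdant), 960 (Orion), …
Winners (5 units): Zephyr, Alder, Onyx, Willow, Sable.
Clearing price = highest rejected bid = $966.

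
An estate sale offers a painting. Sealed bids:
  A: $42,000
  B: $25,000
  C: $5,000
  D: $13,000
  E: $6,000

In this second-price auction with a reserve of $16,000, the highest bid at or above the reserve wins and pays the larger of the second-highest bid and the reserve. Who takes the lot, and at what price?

A pays $25,000

Bids ranked: 42,000 (A) > 25,000 (B) > 13,000 (D) > 6,000 (E) > 5,000 (C)
A has the top bid at or above the reserve ($42,000).
max(second-highest $25,000, reserve $16,000) = $25,000; the reserve does not bind.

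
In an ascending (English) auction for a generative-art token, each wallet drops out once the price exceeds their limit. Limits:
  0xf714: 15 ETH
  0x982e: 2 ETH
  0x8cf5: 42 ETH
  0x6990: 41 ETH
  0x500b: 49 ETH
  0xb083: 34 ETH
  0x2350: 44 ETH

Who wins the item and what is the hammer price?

0x500b wins at 44 ETH

Limits ranked: 49 (0x500b) > 44 (0x2350) > 42 (0x8cf5) > 41 (0x6990) > 34 (0xb083) > 15 (0xf714) > …
0x2350 is the last rival to drop out, at 44 ETH; 0x500b remains and wins at that price.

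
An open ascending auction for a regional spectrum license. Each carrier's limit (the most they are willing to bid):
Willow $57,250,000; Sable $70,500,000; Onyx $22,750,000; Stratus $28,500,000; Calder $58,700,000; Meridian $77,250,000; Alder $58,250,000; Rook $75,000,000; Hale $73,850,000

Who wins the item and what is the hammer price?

Sorting limits: 77,250,000 (Meridian) > 75,000,000 (Rook) > 73,850,000 (Hale) > 70,500,000 (Sable) > 58,700,000 (Calder) > 58,250,000 (Alder) > …
Bidding ends when Rook exits at $75,000,000; Meridian takes it.

Meridian wins at $75,000,000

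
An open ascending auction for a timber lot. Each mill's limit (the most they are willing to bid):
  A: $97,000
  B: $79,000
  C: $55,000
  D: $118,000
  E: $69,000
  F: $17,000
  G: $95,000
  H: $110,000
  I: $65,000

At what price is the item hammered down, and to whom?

D wins at $110,000

Limits in order: 118,000 (D) > 110,000 (H) > 97,000 (A) > 95,000 (G) > 79,000 (B) > 69,000 (E) > …
Bidding ends when H exits at $110,000; D takes it.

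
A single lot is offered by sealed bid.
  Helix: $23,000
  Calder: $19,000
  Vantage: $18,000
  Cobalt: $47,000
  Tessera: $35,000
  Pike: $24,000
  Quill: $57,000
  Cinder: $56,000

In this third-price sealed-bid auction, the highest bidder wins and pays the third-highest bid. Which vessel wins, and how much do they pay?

Quill pays $47,000

Rule: the highest bidder wins and pays the third-highest bid.
Bids in order: 57,000 (Quill) > 56,000 (Cinder) > 47,000 (Cobalt) > 35,000 (Tessera) > 24,000 (Pike) > 23,000 (Helix) > …
Quill wins; payment is bid #3 in the ranking = $47,000.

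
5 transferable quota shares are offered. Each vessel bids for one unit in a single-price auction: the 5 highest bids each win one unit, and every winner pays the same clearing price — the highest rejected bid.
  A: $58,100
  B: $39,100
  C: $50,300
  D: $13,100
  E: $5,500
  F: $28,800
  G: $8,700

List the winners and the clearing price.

Bids ranked high→low: 58,100 (A), 50,300 (C), 39,100 (B), 28,800 (F), 13,100 (D), 8,700 (G), 5,500 (E)
Winners (5 units): A, C, B, F, D.
First losing bid is G's $8,700, which sets the uniform price.

A, C, B, F, D; each pays $8,700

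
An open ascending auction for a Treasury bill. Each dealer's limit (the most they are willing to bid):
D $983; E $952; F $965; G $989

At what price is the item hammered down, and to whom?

Sorting limits: 989 (G) > 983 (D) > 965 (F) > 952 (E)
Bidding ends when D exits at $983; G takes it.

G wins at $983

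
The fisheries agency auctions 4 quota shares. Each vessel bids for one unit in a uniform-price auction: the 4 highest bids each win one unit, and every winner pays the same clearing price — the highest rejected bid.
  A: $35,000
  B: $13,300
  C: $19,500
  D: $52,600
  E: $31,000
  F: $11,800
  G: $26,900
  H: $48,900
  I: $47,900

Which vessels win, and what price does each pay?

Ordering the bids: 52,600 (D), 48,900 (H), 47,900 (I), 35,000 (A), 31,000 (E), 26,900 (G), …
The 4 highest are D, H, I, A.
Clearing price = highest rejected bid = $31,000.

D, H, I, A; each pays $31,000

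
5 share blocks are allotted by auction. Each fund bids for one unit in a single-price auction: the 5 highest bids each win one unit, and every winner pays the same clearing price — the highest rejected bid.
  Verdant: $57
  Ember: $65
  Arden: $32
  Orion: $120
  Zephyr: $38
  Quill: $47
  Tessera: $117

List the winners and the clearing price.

Orion, Tessera, Ember, Verdant, Quill; each pays $38

Ordering the bids: 120 (Orion), 117 (Tessera), 65 (Ember), 57 (Verdant), 47 (Quill), 38 (Zephyr), 32 (Arden)
Top 5: Orion, Tessera, Ember, Verdant, Quill.
Highest unsuccessful bid: $38 → clearing price.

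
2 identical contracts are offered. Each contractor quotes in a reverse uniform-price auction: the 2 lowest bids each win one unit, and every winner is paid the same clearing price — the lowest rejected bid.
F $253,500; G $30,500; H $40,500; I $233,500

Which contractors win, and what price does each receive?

G, H; each is paid $233,500

Sorting: 30,500 (G), 40,500 (H), 233,500 (I), 253,500 (F)
Lowest 2: G, H.
Lowest unsuccessful bid: $233,500 → clearing price.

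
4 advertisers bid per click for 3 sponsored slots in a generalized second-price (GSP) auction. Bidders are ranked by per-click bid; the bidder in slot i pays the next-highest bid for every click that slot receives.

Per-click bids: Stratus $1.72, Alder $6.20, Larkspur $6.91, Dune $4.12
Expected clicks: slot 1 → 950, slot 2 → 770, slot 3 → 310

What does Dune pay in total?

Ranked by bid: $6.91 (Larkspur) > $6.20 (Alder) > $4.12 (Dune) > $1.72 (Stratus)
Dune holds slot 3 → pays next bid $1.72 × 310 clicks = $533.20.

Dune pays $533.20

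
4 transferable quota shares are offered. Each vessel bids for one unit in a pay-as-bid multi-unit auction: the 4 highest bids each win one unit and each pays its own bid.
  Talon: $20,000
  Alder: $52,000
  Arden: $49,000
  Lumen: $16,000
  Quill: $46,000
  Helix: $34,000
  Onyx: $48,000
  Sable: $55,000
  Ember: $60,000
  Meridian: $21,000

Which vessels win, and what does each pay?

Ember $60,000, Sable $55,000, Alder $52,000, Arden $49,000

Sorting: 60,000 (Ember), 55,000 (Sable), 52,000 (Alder), 49,000 (Arden), 48,000 (Onyx), 46,000 (Quill), …
Winners (4 units): Ember, Sable, Alder, Arden.
Each winner pays its own bid: Ember $60,000, Sable $55,000, Alder $52,000, Arden $49,000.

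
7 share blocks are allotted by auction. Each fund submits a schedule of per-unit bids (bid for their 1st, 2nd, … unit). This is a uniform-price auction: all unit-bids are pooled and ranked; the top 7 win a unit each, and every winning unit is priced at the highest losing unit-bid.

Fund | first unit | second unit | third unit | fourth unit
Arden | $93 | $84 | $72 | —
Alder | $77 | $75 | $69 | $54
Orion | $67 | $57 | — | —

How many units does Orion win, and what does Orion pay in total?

Orion: 1 unit, pays $57

Merging the schedules and taking the best 7: 93 (Arden-1), 84 (Arden-2), 77 (Alder-1), 75 (Alder-2), 72 (Arden-3), 69 (Alder-3), 67 (Orion-1)
Highest rejected unit-bid = $57.
Orion wins 1 unit(s) at $57 each.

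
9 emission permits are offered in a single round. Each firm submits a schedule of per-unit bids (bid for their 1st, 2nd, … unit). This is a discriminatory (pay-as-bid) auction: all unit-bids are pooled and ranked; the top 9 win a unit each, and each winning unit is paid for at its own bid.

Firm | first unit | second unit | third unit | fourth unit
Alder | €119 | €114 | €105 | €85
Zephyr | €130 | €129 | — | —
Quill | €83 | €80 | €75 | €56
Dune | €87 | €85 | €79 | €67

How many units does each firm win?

Pooled unit-bids ranked (top 9): 130 (Zephyr-1), 129 (Zephyr-2), 119 (Alder-1), 114 (Alder-2), 105 (Alder-3), 87 (Dune-1), 85 (Alder-4), 85 (Dune-2), 83 (Quill-1)
Next rejected bid: €80 (not a price — pay-as-bid).
Allocation: Alder 4, Dune 2, Quill 1, Zephyr 2.

Alder 4, Dune 2, Quill 1, Zephyr 2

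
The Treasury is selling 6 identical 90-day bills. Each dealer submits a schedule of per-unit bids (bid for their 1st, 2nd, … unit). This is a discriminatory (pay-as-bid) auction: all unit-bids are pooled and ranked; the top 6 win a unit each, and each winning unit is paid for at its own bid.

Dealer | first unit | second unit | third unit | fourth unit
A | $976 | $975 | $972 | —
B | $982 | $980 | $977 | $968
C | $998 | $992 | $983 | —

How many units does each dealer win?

Pooled unit-bids ranked (top 6): 998 (C-1), 992 (C-2), 983 (C-3), 982 (B-1), 980 (B-2), 977 (B-3)
Next rejected bid: $976 (not a price — pay-as-bid).
Allocation: B 3, C 3.

B 3, C 3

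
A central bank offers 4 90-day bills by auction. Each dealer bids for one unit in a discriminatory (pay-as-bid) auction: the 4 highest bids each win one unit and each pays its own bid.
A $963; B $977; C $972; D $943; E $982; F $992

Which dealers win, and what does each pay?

Ordering the bids: 992 (F), 982 (E), 977 (B), 972 (C), 963 (A), 943 (D)
Top 4: F, E, B, C.
Each winner pays its own bid: F $992, E $982, B $977, C $972.

F $992, E $982, B $977, C $972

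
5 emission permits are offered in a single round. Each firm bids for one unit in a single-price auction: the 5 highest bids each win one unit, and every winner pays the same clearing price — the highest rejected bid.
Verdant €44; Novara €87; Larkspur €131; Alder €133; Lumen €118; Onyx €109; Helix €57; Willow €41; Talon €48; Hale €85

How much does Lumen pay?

Lumen pays €85

Ordering the bids: 133 (Alder), 131 (Larkspur), 118 (Lumen), 109 (Onyx), 87 (Novara), 85 (Hale), 57 (Helix), …
The 5 highest are Alder, Larkspur, Lumen, Onyx, Novara.
Highest unsuccessful bid: €85 → clearing price.
Lumen wins → pays €85.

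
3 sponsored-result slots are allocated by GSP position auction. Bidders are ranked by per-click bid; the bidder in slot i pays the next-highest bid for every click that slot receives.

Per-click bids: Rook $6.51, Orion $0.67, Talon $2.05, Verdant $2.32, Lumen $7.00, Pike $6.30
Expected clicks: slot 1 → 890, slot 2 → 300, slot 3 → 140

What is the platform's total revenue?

Total revenue: $8008.70

Ranked by bid: $7.00 (Lumen) > $6.51 (Rook) > $6.30 (Pike) > $2.32 (Verdant) > …
Slot 1: Lumen pays $6.51 × 890 = $5793.90
Slot 2: Rook pays $6.30 × 300 = $1890.00
Slot 3: Pike pays $2.32 × 140 = $324.80
Total = $8008.70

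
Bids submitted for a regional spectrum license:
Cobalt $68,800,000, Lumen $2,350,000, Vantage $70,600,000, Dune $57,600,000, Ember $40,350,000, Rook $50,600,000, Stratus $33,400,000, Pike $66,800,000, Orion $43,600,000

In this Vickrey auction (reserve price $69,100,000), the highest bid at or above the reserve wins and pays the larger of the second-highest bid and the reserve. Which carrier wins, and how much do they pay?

Sorting bids: 70,600,000 (Vantage) > 68,800,000 (Cobalt) > 66,800,000 (Pike) > 57,600,000 (Dune) > 50,600,000 (Rook) > 43,600,000 (Orion) > …
Highest eligible bid: Vantage at $70,600,000.
max(second-highest $68,800,000, reserve $69,100,000) = $69,100,000.

Vantage pays $69,100,000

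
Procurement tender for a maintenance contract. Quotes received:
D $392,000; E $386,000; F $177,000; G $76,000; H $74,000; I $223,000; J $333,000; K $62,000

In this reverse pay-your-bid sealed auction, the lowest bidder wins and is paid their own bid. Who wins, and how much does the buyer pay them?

K is paid $62,000

Bids in order: 62,000 (K) < 74,000 (H) < 76,000 (G) < 177,000 (F) < 223,000 (I) < 333,000 (J) < …
First-price: K is paid what they bid, $62,000.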